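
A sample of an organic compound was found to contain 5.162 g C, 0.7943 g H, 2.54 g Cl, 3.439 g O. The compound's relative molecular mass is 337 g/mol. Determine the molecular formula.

C12H22Cl2O6

C: 5.162 g ÷ 12.01 g/mol = 0.4298 mol
H: 0.7943 g ÷ 1.008 g/mol = 0.788 mol
Cl: 2.54 g ÷ 35.45 g/mol = 0.07165 mol
O: 3.439 g ÷ 16.00 g/mol = 0.2149 mol
Divide by the smallest (0.07165 mol Cl): C 5.999, H 10.998, Cl 1.000, O 3.000
Ratio ≈ 6:11:1:3, so the empirical formula is C6H11ClO3
Empirical-formula mass = 166.60 g/mol
n = 337 / 166.60 = 2.02 ≈ 2
Molecular formula = (C6H11ClO3)×2 = C12H22Cl2O6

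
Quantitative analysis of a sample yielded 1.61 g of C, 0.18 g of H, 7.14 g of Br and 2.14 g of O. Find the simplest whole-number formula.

C3H4Br2O3

n(C) = 1.61/12.01 = 0.1341, n(H) = 0.18/1.008 = 0.1786, n(Br) = 7.14/79.90 = 0.08936, n(O) = 2.14/16.00 = 0.1338
Divide by the smallest (0.08936 mol Br): C 1.500, H 1.998, Br 1.000, O 1.497
Multiply by 2: C 3.00, H 4.00, Br 2.00, O 2.99 → C3H4Br2O3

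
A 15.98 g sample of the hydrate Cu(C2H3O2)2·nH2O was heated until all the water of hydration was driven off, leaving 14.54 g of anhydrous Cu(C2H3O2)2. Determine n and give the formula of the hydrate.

Cu(C2H3O2)2·H2O

Mass of water lost = 15.98 − 14.54 = 1.44 g → 1.44 / 18.02 = 0.07991 mol H2O
Molar mass of Cu(C2H3O2)2 = 181.64 g/mol → mol Cu(C2H3O2)2 = 14.54 / 181.64 = 0.08005
n = 0.07991 / 0.08005 = 1.00 ≈ 1 → Cu(C2H3O2)2·H2O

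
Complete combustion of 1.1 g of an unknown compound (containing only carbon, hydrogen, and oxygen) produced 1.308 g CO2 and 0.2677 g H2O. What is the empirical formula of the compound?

mol C = 1.308 / 44.01 = 0.02972; mass C = 0.02972 × 12.01 = 0.3569 g
mol H = 2 × (0.2677 / 18.02) = 0.02971; mass H = 0.02971 × 1.008 = 0.02995 g
mass O = 1.1 − (0.3869) = 0.7131 g → mol O = 0.04457
Divide by the smallest (0.02971 mol H): C 1.000, H 1.000, O 1.500
Scaling by 2: C 2.00, H 2.00, O 3.00 → C2H2O3

C2H2O3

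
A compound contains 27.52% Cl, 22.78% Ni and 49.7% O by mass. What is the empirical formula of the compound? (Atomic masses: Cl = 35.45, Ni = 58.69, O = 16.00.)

Cl2NiO8

Assume 100 g: 27.52 g Cl, 22.78 g Ni, 49.7 g O.
Moles — Cl: 27.52 / 35.45 = 0.7763 mol; Ni: 22.78 / 58.69 = 0.3881 mol; O: 49.7 / 16.00 = 3.106 mol
Ratios (÷ 0.3881): Cl 2.000, Ni 1.000, O 8.003
Ratio ≈ 2:1:8, so the empirical formula is Cl2NiO8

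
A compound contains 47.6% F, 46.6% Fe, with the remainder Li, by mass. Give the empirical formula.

F3FeLi

Assume 100 g: 47.6 g F, 46.6 g Fe, 5.8 g Li.
F: 47.6 g ÷ 19.00 g/mol = 2.505 mol
Fe: 46.6 g ÷ 55.85 g/mol = 0.8344 mol
Li: 5.8 g ÷ 6.94 g/mol = 0.8357 mol
Divide by the smallest (0.8344 mol Fe): F 3.003, Fe 1.000, Li 1.002
Ratio ≈ 3:1:1, so the empirical formula is F3FeLi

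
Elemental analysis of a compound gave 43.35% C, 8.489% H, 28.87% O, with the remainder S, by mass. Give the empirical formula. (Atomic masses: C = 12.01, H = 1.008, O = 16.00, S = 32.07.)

C6H14O3S

Assume 100 g: 43.35 g C, 8.489 g H, 28.87 g O, 19.291 g S.
C: 43.35 g ÷ 12.01 g/mol = 3.609 mol
H: 8.489 g ÷ 1.008 g/mol = 8.422 mol
O: 28.87 g ÷ 16.00 g/mol = 1.804 mol
S: 19.291 g ÷ 32.07 g/mol = 0.6015 mol
Smallest is S at 0.6015 mol; normalising gives C 6.001, H 14.000, O 3.000, S 1.000
→ C6H14O3S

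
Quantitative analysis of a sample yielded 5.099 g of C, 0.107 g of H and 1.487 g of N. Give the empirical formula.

C4HN

C: 5.099 g ÷ 12.01 g/mol = 0.4246 mol
H: 0.107 g ÷ 1.008 g/mol = 0.1062 mol
N: 1.487 g ÷ 14.01 g/mol = 0.1061 mol
Divide by the smallest (0.1061 mol N): C 4.000, H 1.000, N 1.000
→ C4HN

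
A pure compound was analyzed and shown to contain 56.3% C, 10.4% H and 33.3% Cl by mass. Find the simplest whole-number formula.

Assume 100 g: 56.3 g C, 10.4 g H, 33.3 g Cl.
n(C) = 56.3/12.01 = 4.688, n(H) = 10.4/1.008 = 10.32, n(Cl) = 33.3/35.45 = 0.9394
Ratios (÷ 0.9394): C 4.990, H 10.984, Cl 1.000
≈ 5:11:1 → C5H11Cl

C5H11Cl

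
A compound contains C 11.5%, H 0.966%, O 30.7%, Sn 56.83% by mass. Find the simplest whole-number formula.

Assume 100 g: 11.5 g C, 0.966 g H, 30.7 g O, 56.83 g Sn.
Moles — C: 11.5 / 12.01 = 0.9575 mol; H: 0.966 / 1.008 = 0.9583 mol; O: 30.7 / 16.00 = 1.919 mol; Sn: 56.83 / 118.71 = 0.4787 mol
Smallest is Sn at 0.4787 mol; normalising gives C 2.000, H 2.002, O 4.008, Sn 1.000
≈ 2:2:4:1 → C2H2O4Sn

C2H2O4Sn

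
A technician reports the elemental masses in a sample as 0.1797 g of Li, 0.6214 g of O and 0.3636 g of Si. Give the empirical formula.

Li2O3Si

Li: 0.1797 g ÷ 6.94 g/mol = 0.02589 mol
O: 0.6214 g ÷ 16.00 g/mol = 0.03884 mol
Si: 0.3636 g ÷ 28.09 g/mol = 0.01294 mol
Divide by the smallest (0.01294 mol Si): Li 2.000, O 3.000, Si 1.000
→ Li2O3Si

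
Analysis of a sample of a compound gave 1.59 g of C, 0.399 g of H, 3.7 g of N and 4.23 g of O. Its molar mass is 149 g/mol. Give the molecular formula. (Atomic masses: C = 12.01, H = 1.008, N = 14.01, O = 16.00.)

C2H6N4O4

n(C) = 1.59/12.01 = 0.1324, n(H) = 0.399/1.008 = 0.3958, n(N) = 3.7/14.01 = 0.2641, n(O) = 4.23/16.00 = 0.2644
Ratios (÷ 0.1324): C 1.000, H 2.990, N 1.995, O 1.997
Ratio ≈ 1:3:2:2, so the empirical formula is CH3N2O2
Empirical-formula mass = 75.05 g/mol
n = 149 / 75.05 = 1.99 ≈ 2
Molecular formula = (CH3N2O2)×2 = C2H6N4O4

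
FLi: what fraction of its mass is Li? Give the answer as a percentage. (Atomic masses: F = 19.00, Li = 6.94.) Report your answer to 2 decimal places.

26.75%

Molar mass = 1(19.00) + 1(6.94) = 25.940 g/mol
Mass of Li per mole = 1 × 6.94 = 6.940 g
% Li = 6.940 / 25.940 × 100 = 26.75%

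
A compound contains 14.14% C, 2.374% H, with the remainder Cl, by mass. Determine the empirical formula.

Assume 100 g: 14.14 g C, 2.374 g H, 83.486 g Cl.
C: 14.14 g ÷ 12.01 g/mol = 1.177 mol
H: 2.374 g ÷ 1.008 g/mol = 2.355 mol
Cl: 83.486 g ÷ 35.45 g/mol = 2.355 mol
Ratios (÷ 1.177): C 1.000, H 2.000, Cl 2.000
≈ 1:2:2 → CH2Cl2

CH2Cl2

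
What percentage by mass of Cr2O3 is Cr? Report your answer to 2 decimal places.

68.42%

Molar mass = 2(52.00) + 3(16.00) = 152.000 g/mol
Mass of Cr per mole = 2 × 52.00 = 104.000 g
% Cr = 104.000 / 152.000 × 100 = 68.42%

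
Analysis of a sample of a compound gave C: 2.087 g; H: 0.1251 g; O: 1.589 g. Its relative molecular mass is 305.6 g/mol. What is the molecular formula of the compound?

C14H10O8

n(C) = 2.087/12.01 = 0.1738, n(H) = 0.1251/1.008 = 0.1241, n(O) = 1.589/16.00 = 0.09931
Divide by the smallest (0.09931 mol O): C 1.750, H 1.250, O 1.000
Scaling by 4: C 7.00, H 5.00, O 4.00 → C7H5O4
Empirical-formula mass = 153.11 g/mol
n = 305.6 / 153.11 = 2.00 ≈ 2
Molecular formula = (C7H5O4)×2 = C14H10O8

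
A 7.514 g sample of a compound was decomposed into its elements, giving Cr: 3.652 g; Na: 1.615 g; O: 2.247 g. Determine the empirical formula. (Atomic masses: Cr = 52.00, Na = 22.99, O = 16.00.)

CrNaO2

n(Cr) = 3.652/52.00 = 0.07023, n(Na) = 1.615/22.99 = 0.07025, n(O) = 2.247/16.00 = 0.1404
Smallest is Cr at 0.07023 mol; normalising gives Cr 1.000, Na 1.000, O 2.000
Ratio ≈ 1:1:2, so the empirical formula is CrNaO2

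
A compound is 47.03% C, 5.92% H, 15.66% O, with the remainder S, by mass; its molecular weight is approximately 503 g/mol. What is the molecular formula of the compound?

C20H30O5S5

Assume 100 g: 47.03 g C, 5.92 g H, 15.66 g O, 31.39 g S.
C: 47.03 g ÷ 12.01 g/mol = 3.916 mol
H: 5.92 g ÷ 1.008 g/mol = 5.873 mol
O: 15.66 g ÷ 16.00 g/mol = 0.9788 mol
S: 31.39 g ÷ 32.07 g/mol = 0.9788 mol
Divide by the smallest (0.9788 mol O): C 4.001, H 6.001, O 1.000, S 1.000
→ C4H6OS
Empirical-formula mass = 102.16 g/mol
n = 503 / 102.16 = 4.92 ≈ 5
Molecular formula = (C4H6OS)×5 = C20H30O5S5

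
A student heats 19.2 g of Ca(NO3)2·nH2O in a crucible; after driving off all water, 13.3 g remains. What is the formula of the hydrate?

Ca(NO3)2·4H2O

Mass of water lost = 19.2 − 13.3 = 5.9 g → 5.9 / 18.02 = 0.3274 mol H2O
Molar mass of Ca(NO3)2 = 164.10 g/mol → mol Ca(NO3)2 = 13.3 / 164.10 = 0.08105
n = 0.3274 / 0.08105 = 4.04 ≈ 4 → Ca(NO3)2·4H2O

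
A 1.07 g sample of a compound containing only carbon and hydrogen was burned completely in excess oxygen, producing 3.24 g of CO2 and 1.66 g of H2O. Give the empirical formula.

mol C = 3.24 / 44.01 = 0.07362; mass C = 0.07362 × 12.01 = 0.8842 g
mol H = 2 × (1.66 / 18.02) = 0.1842; mass H = 0.1842 × 1.008 = 0.1857 g
Ratios (÷ 0.07362): C 1.000, H 2.503
Multiply by 2: C 2.00, H 5.01 → C2H5

C2H5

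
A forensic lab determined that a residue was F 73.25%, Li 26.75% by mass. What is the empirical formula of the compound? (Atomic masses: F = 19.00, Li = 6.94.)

FLi

Assume 100 g: 73.25 g F, 26.75 g Li.
Moles — F: 73.25 / 19.00 = 3.855 mol; Li: 26.75 / 6.94 = 3.854 mol
Divide by the smallest (3.854 mol Li): F 1.000, Li 1.000
→ FLi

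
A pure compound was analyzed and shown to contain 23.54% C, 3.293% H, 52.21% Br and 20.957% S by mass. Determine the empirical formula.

Assume 100 g: 23.54 g C, 3.293 g H, 52.21 g Br, 20.957 g S.
Moles — C: 23.54 / 12.01 = 1.96 mol; H: 3.293 / 1.008 = 3.267 mol; Br: 52.21 / 79.90 = 0.6534 mol; S: 20.957 / 32.07 = 0.6535 mol
Smallest is Br at 0.6534 mol; normalising gives C 3.000, H 4.999, Br 1.000, S 1.000
≈ 3:5:1:1 → C3H5BrS

C3H5BrS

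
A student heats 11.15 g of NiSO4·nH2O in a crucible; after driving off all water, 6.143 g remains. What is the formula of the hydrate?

NiSO4·7H2O

Mass of water lost = 11.15 − 6.143 = 5.007 g → 5.007 / 18.02 = 0.2779 mol H2O
Molar mass of NiSO4 = 154.76 g/mol → mol NiSO4 = 6.143 / 154.76 = 0.03969
n = 0.2779 / 0.03969 = 7.00 ≈ 7 → NiSO4·7H2O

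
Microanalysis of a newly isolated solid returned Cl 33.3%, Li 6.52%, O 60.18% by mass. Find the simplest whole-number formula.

Assume 100 g: 33.3 g Cl, 6.52 g Li, 60.18 g O.
Moles — Cl: 33.3 / 35.45 = 0.9394 mol; Li: 6.52 / 6.94 = 0.9395 mol; O: 60.18 / 16.00 = 3.761 mol
Ratios (÷ 0.9394): Cl 1.000, Li 1.000, O 4.004
≈ 1:1:4 → ClLiO4

ClLiO4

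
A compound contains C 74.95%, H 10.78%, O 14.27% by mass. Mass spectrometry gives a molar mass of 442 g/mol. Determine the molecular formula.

Assume 100 g: 74.95 g C, 10.78 g H, 14.27 g O.
C: 74.95 g ÷ 12.01 g/mol = 6.241 mol
H: 10.78 g ÷ 1.008 g/mol = 10.69 mol
O: 14.27 g ÷ 16.00 g/mol = 0.8919 mol
Ratios (÷ 0.8919): C 6.997, H 11.991, O 1.000
Ratio ≈ 7:12:1, so the empirical formula is C7H12O
Empirical-formula mass = 112.17 g/mol
n = 442 / 112.17 = 3.94 ≈ 4
Molecular formula = (C7H12O)×4 = C28H48O4

C28H48O4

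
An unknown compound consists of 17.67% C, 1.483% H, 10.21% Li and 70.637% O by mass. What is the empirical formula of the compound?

CHLiO3

Assume 100 g: 17.67 g C, 1.483 g H, 10.21 g Li, 70.637 g O.
n(C) = 17.67/12.01 = 1.471, n(H) = 1.483/1.008 = 1.471, n(Li) = 10.21/6.94 = 1.471, n(O) = 70.637/16.00 = 4.415
Smallest is Li at 1.471 mol; normalising gives C 1.000, H 1.000, Li 1.000, O 3.001
≈ 1:1:1:3 → CHLiO3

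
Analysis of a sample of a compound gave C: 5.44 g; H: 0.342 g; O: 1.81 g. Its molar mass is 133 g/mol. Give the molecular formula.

C8H6O2

Moles — C: 5.44 / 12.01 = 0.453 mol; H: 0.342 / 1.008 = 0.3393 mol; O: 1.81 / 16.00 = 0.1131 mol
Smallest is O at 0.1131 mol; normalising gives C 4.004, H 2.999, O 1.000
≈ 4:3:1 → C4H3O
Empirical-formula mass = 67.06 g/mol
n = 133 / 67.06 = 1.98 ≈ 2
Molecular formula = (C4H3O)×2 = C8H6O2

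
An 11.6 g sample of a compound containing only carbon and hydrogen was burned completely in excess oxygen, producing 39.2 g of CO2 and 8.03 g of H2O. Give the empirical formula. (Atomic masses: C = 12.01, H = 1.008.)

mol C = 39.2 / 44.01 = 0.8907; mass C = 0.8907 × 12.01 = 10.70 g
mol H = 2 × (8.03 / 18.02) = 0.8912; mass H = 0.8912 × 1.008 = 0.8984 g
Smallest is C at 0.8907 mol; normalising gives C 1.000, H 1.001
≈ 1:1 → CH

CH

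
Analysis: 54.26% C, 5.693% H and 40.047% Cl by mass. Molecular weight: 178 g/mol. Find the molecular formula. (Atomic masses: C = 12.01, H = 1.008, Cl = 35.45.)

Assume 100 g: 54.26 g C, 5.693 g H, 40.047 g Cl.
Moles — C: 54.26 / 12.01 = 4.518 mol; H: 5.693 / 1.008 = 5.648 mol; Cl: 40.047 / 35.45 = 1.13 mol
Ratios (÷ 1.13): C 3.999, H 5.000, Cl 1.000
≈ 4:5:1 → C4H5Cl
Empirical-formula mass = 88.53 g/mol
n = 178 / 88.53 = 2.01 ≈ 2
Molecular formula = (C4H5Cl)×2 = C8H10Cl2

C8H10Cl2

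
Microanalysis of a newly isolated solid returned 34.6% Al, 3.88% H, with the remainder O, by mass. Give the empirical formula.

Assume 100 g: 34.6 g Al, 3.88 g H, 61.52 g O.
Al: 34.6 g ÷ 26.98 g/mol = 1.282 mol
H: 3.88 g ÷ 1.008 g/mol = 3.849 mol
O: 61.52 g ÷ 16.00 g/mol = 3.845 mol
Smallest is Al at 1.282 mol; normalising gives Al 1.000, H 3.001, O 2.998
≈ 1:3:3 → AlH3O3

AlH3O3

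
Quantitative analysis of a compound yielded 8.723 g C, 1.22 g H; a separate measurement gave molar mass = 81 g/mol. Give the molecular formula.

C6H10

C: 8.723 g ÷ 12.01 g/mol = 0.7263 mol
H: 1.22 g ÷ 1.008 g/mol = 1.21 mol
Ratios (÷ 0.7263): C 1.000, H 1.666
×3: C 3.00, H 5.00 → C3H5
Empirical-formula mass = 41.07 g/mol
n = 81 / 41.07 = 1.97 ≈ 2
Molecular formula = (C3H5)×2 = C6H10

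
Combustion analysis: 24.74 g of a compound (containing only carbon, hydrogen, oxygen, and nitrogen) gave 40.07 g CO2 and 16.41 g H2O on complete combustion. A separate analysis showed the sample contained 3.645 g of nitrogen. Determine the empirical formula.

mol C = 40.07 / 44.01 = 0.9105; mass C = 0.9105 × 12.01 = 10.93 g
mol H = 2 × (16.41 / 18.02) = 1.821; mass H = 1.821 × 1.008 = 1.836 g
mol N = 3.645 / 14.01 = 0.2602
mass O = 24.74 − (16.42) = 8.324 g → mol O = 0.5203
Ratios (÷ 0.2602): C 3.500, H 7.000, N 1.000, O 2.000
Multiply by 2: C 7.00, H 14.00, N 2.00, O 4.00 → C7H14N2O4

C7H14N2O4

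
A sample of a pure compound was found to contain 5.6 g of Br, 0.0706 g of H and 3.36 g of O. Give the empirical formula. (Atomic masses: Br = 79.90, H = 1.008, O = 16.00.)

BrHO3

Moles — Br: 5.6 / 79.90 = 0.07009 mol; H: 0.0706 / 1.008 = 0.07004 mol; O: 3.36 / 16.00 = 0.21 mol
Divide by the smallest (0.07004 mol H): Br 1.001, H 1.000, O 2.998
≈ 1:1:3 → BrHO3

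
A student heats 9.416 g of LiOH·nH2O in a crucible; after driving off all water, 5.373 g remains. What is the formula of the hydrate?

LiOH·H2O

Mass of water lost = 9.416 − 5.373 = 4.043 g → 4.043 / 18.02 = 0.2244 mol H2O
Molar mass of LiOH = 23.95 g/mol → mol LiOH = 5.373 / 23.95 = 0.2244
n = 0.2244 / 0.2244 = 1.00 ≈ 1 → LiOH·H2O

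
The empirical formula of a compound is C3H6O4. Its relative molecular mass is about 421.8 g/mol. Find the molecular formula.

C12H24O16

Empirical-formula mass = 106.08 g/mol
n = 421.8 / 106.08 = 3.98 ≈ 4
Molecular formula = (C3H6O4)4 = C12H24O16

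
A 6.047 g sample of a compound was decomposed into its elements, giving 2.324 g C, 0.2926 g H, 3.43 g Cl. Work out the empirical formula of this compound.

C2H3Cl

Moles — C: 2.324 / 12.01 = 0.1935 mol; H: 0.2926 / 1.008 = 0.2903 mol; Cl: 3.43 / 35.45 = 0.09676 mol
Smallest is Cl at 0.09676 mol; normalising gives C 2.000, H 3.000, Cl 1.000
→ C2H3Cl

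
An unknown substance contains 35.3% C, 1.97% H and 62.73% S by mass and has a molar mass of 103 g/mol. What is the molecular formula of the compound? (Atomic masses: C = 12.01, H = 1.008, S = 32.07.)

Assume 100 g: 35.3 g C, 1.97 g H, 62.73 g S.
Moles — C: 35.3 / 12.01 = 2.939 mol; H: 1.97 / 1.008 = 1.954 mol; S: 62.73 / 32.07 = 1.956 mol
Smallest is H at 1.954 mol; normalising gives C 1.504, H 1.000, S 1.001
Multiply by 2: C 3.01, H 2.00, S 2.00 → C3H2S2
Empirical-formula mass = 102.19 g/mol
n = 103 / 102.19 = 1.01 ≈ 1
Molecular formula = empirical formula = C3H2S2

C3H2S2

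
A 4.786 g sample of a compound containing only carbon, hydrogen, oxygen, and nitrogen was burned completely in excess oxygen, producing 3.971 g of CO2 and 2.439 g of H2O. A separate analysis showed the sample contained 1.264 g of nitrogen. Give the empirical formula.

mol C = 3.971 / 44.01 = 0.09023; mass C = 0.09023 × 12.01 = 1.084 g
mol H = 2 × (2.439 / 18.02) = 0.2707; mass H = 0.2707 × 1.008 = 0.2729 g
mol N = 1.264 / 14.01 = 0.09022
mass O = 4.786 − (2.621) = 2.165 g → mol O = 0.1353
Ratios (÷ 0.09022): C 1.000, H 3.000, N 1.000, O 1.500
Multiply by 2: C 2.00, H 6.00, N 2.00, O 3.00 → C2H6N2O3

C2H6N2O3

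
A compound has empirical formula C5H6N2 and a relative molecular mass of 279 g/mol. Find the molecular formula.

Empirical-formula mass = 94.12 g/mol
n = 279 / 94.12 = 2.96 ≈ 3
Molecular formula = (C5H6N2)3 = C15H18N6

C15H18N6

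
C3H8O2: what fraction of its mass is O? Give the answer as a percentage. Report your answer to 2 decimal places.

Molar mass = 3(12.01) + 8(1.008) + 2(16.00) = 76.094 g/mol
Mass of O per mole = 2 × 16.00 = 32.000 g
% O = 32.000 / 76.094 × 100 = 42.05%

42.05%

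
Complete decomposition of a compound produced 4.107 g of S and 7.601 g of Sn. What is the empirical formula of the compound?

S2Sn

S: 4.107 g ÷ 32.07 g/mol = 0.1281 mol
Sn: 7.601 g ÷ 118.71 g/mol = 0.06403 mol
Smallest is Sn at 0.06403 mol; normalising gives S 2.000, Sn 1.000
≈ 2:1 → S2Sn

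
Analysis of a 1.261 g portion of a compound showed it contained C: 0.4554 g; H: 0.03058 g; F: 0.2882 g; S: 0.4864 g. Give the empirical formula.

n(C) = 0.4554/12.01 = 0.03792, n(H) = 0.03058/1.008 = 0.03034, n(F) = 0.2882/19.00 = 0.01517, n(S) = 0.4864/32.07 = 0.01517
Smallest is S at 0.01517 mol; normalising gives C 2.500, H 2.000, F 1.000, S 1.000
×2: C 5.00, H 4.00, F 2.00, S 2.00 → C5H4F2S2

C5H4F2S2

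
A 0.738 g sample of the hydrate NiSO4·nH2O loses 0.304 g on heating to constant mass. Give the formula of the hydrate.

Mass of anhydrous NiSO4 = 0.738 − 0.304 = 0.434 g
mol H2O = 0.304 / 18.02 = 0.01687
Molar mass of NiSO4 = 154.76 g/mol → mol NiSO4 = 0.434 / 154.76 = 0.002804
n = 0.01687 / 0.002804 = 6.02 ≈ 6 → NiSO4·6H2O

NiSO4·6H2O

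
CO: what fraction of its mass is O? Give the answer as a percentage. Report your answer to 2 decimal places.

57.12%

Molar mass = 1(12.01) + 1(16.00) = 28.010 g/mol
Mass of O per mole = 1 × 16.00 = 16.000 g
% O = 16.000 / 28.010 × 100 = 57.12%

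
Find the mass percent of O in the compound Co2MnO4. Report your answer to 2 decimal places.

Molar mass = 2(58.93) + 1(54.94) + 4(16.00) = 236.800 g/mol
Mass of O per mole = 4 × 16.00 = 64.000 g
% O = 64.000 / 236.800 × 100 = 27.03%

27.03%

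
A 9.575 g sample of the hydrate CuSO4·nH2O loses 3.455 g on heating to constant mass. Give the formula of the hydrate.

CuSO4·5H2O

Mass of anhydrous CuSO4 = 9.575 − 3.455 = 6.12 g
mol H2O = 3.455 / 18.02 = 0.1917
Molar mass of CuSO4 = 159.62 g/mol → mol CuSO4 = 6.12 / 159.62 = 0.03834
n = 0.1917 / 0.03834 = 5.00 ≈ 5 → CuSO4·5H2O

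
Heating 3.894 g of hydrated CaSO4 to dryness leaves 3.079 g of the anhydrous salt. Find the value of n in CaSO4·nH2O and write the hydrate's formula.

CaSO4·2H2O

Mass of water lost = 3.894 − 3.079 = 0.815 g → 0.815 / 18.02 = 0.04523 mol H2O
Molar mass of CaSO4 = 136.15 g/mol → mol CaSO4 = 3.079 / 136.15 = 0.02261
n = 0.04523 / 0.02261 = 2.00 ≈ 2 → CaSO4·2H2O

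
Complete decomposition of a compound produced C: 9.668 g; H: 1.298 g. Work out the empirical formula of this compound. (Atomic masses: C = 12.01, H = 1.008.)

Moles — C: 9.668 / 12.01 = 0.805 mol; H: 1.298 / 1.008 = 1.288 mol
Divide by the smallest (0.805 mol C): C 1.000, H 1.600
×5: C 5.00, H 8.00 → C5H8

C5H8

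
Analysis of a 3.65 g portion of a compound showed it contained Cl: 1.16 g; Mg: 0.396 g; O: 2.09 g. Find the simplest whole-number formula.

Cl2MgO8

n(Cl) = 1.16/35.45 = 0.03272, n(Mg) = 0.396/24.31 = 0.01629, n(O) = 2.09/16.00 = 0.1306
Smallest is Mg at 0.01629 mol; normalising gives Cl 2.009, Mg 1.000, O 8.019
≈ 2:1:8 → Cl2MgO8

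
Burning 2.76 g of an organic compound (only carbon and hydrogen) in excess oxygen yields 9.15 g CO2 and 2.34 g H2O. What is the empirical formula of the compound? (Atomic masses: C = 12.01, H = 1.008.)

mol C = 9.15 / 44.01 = 0.2079; mass C = 0.2079 × 12.01 = 2.497 g
mol H = 2 × (2.34 / 18.02) = 0.2597; mass H = 0.2597 × 1.008 = 0.2618 g
Divide by the smallest (0.2079 mol C): C 1.000, H 1.249
Scaling by 4: C 4.00, H 5.00 → C4H5

C4H5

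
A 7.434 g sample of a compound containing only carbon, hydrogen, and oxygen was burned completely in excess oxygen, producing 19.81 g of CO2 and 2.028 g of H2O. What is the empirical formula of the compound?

mol C = 19.81 / 44.01 = 0.4501; mass C = 0.4501 × 12.01 = 5.406 g
mol H = 2 × (2.028 / 18.02) = 0.2251; mass H = 0.2251 × 1.008 = 0.2269 g
mass O = 7.434 − (5.633) = 1.801 g → mol O = 0.1126
Smallest is O at 0.1126 mol; normalising gives C 3.999, H 2.000, O 1.000
Ratio ≈ 4:2:1, so the empirical formula is C4H2O

C4H2O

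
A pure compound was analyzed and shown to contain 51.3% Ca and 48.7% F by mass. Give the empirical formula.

Assume 100 g: 51.3 g Ca, 48.7 g F.
Ca: 51.3 g ÷ 40.08 g/mol = 1.28 mol
F: 48.7 g ÷ 19.00 g/mol = 2.563 mol
Smallest is Ca at 1.28 mol; normalising gives Ca 1.000, F 2.003
≈ 1:2 → CaF2

CaF2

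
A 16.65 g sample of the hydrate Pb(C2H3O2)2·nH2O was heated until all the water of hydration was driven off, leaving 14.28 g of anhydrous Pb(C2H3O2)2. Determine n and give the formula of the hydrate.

Pb(C2H3O2)2·3H2O

Mass of water lost = 16.65 − 14.28 = 2.37 g → 2.37 / 18.02 = 0.1315 mol H2O
Molar mass of Pb(C2H3O2)2 = 325.29 g/mol → mol Pb(C2H3O2)2 = 14.28 / 325.29 = 0.0439
n = 0.1315 / 0.0439 = 3.00 ≈ 3 → Pb(C2H3O2)2·3H2O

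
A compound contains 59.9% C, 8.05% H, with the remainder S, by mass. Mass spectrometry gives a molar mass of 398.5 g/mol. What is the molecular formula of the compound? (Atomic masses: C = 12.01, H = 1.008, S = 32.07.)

Assume 100 g: 59.9 g C, 8.05 g H, 32.05 g S.
Moles — C: 59.9 / 12.01 = 4.988 mol; H: 8.05 / 1.008 = 7.986 mol; S: 32.05 / 32.07 = 0.9994 mol
Ratios (÷ 0.9994): C 4.991, H 7.991, S 1.000
≈ 5:8:1 → C5H8S
Empirical-formula mass = 100.18 g/mol
n = 398.5 / 100.18 = 3.98 ≈ 4
Molecular formula = (C5H8S)×4 = C20H32S4

C20H32S4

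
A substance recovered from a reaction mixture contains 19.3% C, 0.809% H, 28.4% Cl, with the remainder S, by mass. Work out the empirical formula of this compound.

Assume 100 g: 19.3 g C, 0.809 g H, 28.4 g Cl, 51.49 g S.
n(C) = 19.3/12.01 = 1.607, n(H) = 0.809/1.008 = 0.8026, n(Cl) = 28.4/35.45 = 0.8011, n(S) = 51.49/32.07 = 1.606
Smallest is Cl at 0.8011 mol; normalising gives C 2.006, H 1.002, Cl 1.000, S 2.004
→ C2HClS2

C2HClS2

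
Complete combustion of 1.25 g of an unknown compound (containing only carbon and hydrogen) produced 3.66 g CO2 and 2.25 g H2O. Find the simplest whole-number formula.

mol C = 3.66 / 44.01 = 0.08316; mass C = 0.08316 × 12.01 = 0.9988 g
mol H = 2 × (2.25 / 18.02) = 0.2497; mass H = 0.2497 × 1.008 = 0.2517 g
Ratios (÷ 0.08316): C 1.000, H 3.003
Ratio ≈ 1:3, so the empirical formula is CH3

CH3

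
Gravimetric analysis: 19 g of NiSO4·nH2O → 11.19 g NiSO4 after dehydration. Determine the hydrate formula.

Mass of water lost = 19 − 11.19 = 7.81 g → 7.81 / 18.02 = 0.4334 mol H2O
Molar mass of NiSO4 = 154.76 g/mol → mol NiSO4 = 11.19 / 154.76 = 0.07231
n = 0.4334 / 0.07231 = 5.99 ≈ 6 → NiSO4·6H2O

NiSO4·6H2O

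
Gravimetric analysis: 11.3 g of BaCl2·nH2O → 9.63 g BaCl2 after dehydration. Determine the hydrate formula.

BaCl2·2H2O

Mass of water lost = 11.3 − 9.63 = 1.67 g → 1.67 / 18.02 = 0.09267 mol H2O
Molar mass of BaCl2 = 208.23 g/mol → mol BaCl2 = 9.63 / 208.23 = 0.04625
n = 0.09267 / 0.04625 = 2.00 ≈ 2 → BaCl2·2H2O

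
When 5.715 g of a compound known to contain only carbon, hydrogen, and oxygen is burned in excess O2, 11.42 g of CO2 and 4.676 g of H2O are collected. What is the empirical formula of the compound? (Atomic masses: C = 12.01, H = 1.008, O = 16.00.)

mol C = 11.42 / 44.01 = 0.2595; mass C = 0.2595 × 12.01 = 3.116 g
mol H = 2 × (4.676 / 18.02) = 0.5190; mass H = 0.5190 × 1.008 = 0.5231 g
mass O = 5.715 − (3.640) = 2.075 g → mol O = 0.1297
Divide by the smallest (0.1297 mol O): C 2.000, H 4.001, O 1.000
→ C2H4O

C2H4O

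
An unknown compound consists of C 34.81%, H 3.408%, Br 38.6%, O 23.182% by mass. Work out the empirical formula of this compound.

C6H7BrO3

Assume 100 g: 34.81 g C, 3.408 g H, 38.6 g Br, 23.182 g O.
Moles — C: 34.81 / 12.01 = 2.898 mol; H: 3.408 / 1.008 = 3.381 mol; Br: 38.6 / 79.90 = 0.4831 mol; O: 23.182 / 16.00 = 1.449 mol
Smallest is Br at 0.4831 mol; normalising gives C 6.000, H 6.998, Br 1.000, O 2.999
→ C6H7BrO3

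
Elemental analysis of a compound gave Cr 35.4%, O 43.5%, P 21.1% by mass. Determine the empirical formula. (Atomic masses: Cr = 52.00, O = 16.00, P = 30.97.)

CrO4P

Assume 100 g: 35.4 g Cr, 43.5 g O, 21.1 g P.
Moles — Cr: 35.4 / 52.00 = 0.6808 mol; O: 43.5 / 16.00 = 2.719 mol; P: 21.1 / 30.97 = 0.6813 mol
Divide by the smallest (0.6808 mol Cr): Cr 1.000, O 3.994, P 1.001
→ CrO4P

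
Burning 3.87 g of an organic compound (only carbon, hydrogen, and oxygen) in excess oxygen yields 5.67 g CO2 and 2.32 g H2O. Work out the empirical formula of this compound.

mol C = 5.67 / 44.01 = 0.1288; mass C = 0.1288 × 12.01 = 1.547 g
mol H = 2 × (2.32 / 18.02) = 0.2575; mass H = 0.2575 × 1.008 = 0.2596 g
mass O = 3.87 − (1.807) = 2.063 g → mol O = 0.1289
Smallest is C at 0.1288 mol; normalising gives C 1.000, H 1.999, O 1.001
→ CH2O

CH2O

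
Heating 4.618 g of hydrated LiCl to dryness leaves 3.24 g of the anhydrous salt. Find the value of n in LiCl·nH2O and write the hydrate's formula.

LiCl·H2O

Mass of water lost = 4.618 − 3.24 = 1.378 g → 1.378 / 18.02 = 0.07647 mol H2O
Molar mass of LiCl = 42.39 g/mol → mol LiCl = 3.24 / 42.39 = 0.07643
n = 0.07647 / 0.07643 = 1.00 ≈ 1 → LiCl·H2O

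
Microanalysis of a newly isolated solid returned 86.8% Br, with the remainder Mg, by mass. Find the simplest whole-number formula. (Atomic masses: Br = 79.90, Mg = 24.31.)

Br2Mg

Assume 100 g: 86.8 g Br, 13.2 g Mg.
n(Br) = 86.8/79.90 = 1.086, n(Mg) = 13.2/24.31 = 0.543
Divide by the smallest (0.543 mol Mg): Br 2.001, Mg 1.000
≈ 2:1 → Br2Mg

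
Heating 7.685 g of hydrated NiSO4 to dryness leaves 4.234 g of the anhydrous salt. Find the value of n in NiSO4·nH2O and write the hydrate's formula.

NiSO4·7H2O

Mass of water lost = 7.685 − 4.234 = 3.451 g → 3.451 / 18.02 = 0.1915 mol H2O
Molar mass of NiSO4 = 154.76 g/mol → mol NiSO4 = 4.234 / 154.76 = 0.02736
n = 0.1915 / 0.02736 = 7.00 ≈ 7 → NiSO4·7H2O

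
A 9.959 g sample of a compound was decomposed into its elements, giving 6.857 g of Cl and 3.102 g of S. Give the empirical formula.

Cl2S

Moles — Cl: 6.857 / 35.45 = 0.1934 mol; S: 3.102 / 32.07 = 0.09673 mol
Divide by the smallest (0.09673 mol S): Cl 2.000, S 1.000
≈ 2:1 → Cl2S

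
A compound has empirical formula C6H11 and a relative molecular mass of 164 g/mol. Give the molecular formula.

C12H22

Empirical-formula mass = 83.15 g/mol
n = 164 / 83.15 = 1.97 ≈ 2
Molecular formula = (C6H11)2 = C12H22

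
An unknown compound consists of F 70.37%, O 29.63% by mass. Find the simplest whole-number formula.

Assume 100 g: 70.37 g F, 29.63 g O.
F: 70.37 g ÷ 19.00 g/mol = 3.704 mol
O: 29.63 g ÷ 16.00 g/mol = 1.852 mol
Smallest is O at 1.852 mol; normalising gives F 2.000, O 1.000
→ F2O

F2O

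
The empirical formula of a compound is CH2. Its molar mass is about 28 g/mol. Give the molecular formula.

Empirical-formula mass = 14.03 g/mol
n = 28 / 14.03 = 2.00 ≈ 2
Molecular formula = (CH2)2 = C2H4

C2H4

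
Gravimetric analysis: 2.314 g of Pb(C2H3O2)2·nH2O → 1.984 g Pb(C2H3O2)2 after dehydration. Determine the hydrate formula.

Mass of water lost = 2.314 − 1.984 = 0.33 g → 0.33 / 18.02 = 0.01831 mol H2O
Molar mass of Pb(C2H3O2)2 = 325.29 g/mol → mol Pb(C2H3O2)2 = 1.984 / 325.29 = 0.006099
n = 0.01831 / 0.006099 = 3.00 ≈ 3 → Pb(C2H3O2)2·3H2O

Pb(C2H3O2)2·3H2O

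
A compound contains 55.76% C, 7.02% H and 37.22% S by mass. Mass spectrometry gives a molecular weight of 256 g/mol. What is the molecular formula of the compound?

C12H18S3

Assume 100 g: 55.76 g C, 7.02 g H, 37.22 g S.
C: 55.76 g ÷ 12.01 g/mol = 4.643 mol
H: 7.02 g ÷ 1.008 g/mol = 6.964 mol
S: 37.22 g ÷ 32.07 g/mol = 1.161 mol
Ratios (÷ 1.161): C 4.000, H 6.001, S 1.000
→ C4H6S
Empirical-formula mass = 86.16 g/mol
n = 256 / 86.16 = 2.97 ≈ 3
Molecular formula = (C4H6S)×3 = C12H18S3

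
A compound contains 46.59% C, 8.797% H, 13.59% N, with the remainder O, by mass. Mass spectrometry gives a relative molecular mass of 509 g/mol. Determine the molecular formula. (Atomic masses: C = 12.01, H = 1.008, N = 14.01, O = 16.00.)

Assume 100 g: 46.59 g C, 8.797 g H, 13.59 g N, 31.023 g O.
n(C) = 46.59/12.01 = 3.879, n(H) = 8.797/1.008 = 8.727, n(N) = 13.59/14.01 = 0.97, n(O) = 31.023/16.00 = 1.939
Divide by the smallest (0.97 mol N): C 3.999, H 8.997, N 1.000, O 1.999
Ratio ≈ 4:9:1:2, so the empirical formula is C4H9NO2
Empirical-formula mass = 103.12 g/mol
n = 509 / 103.12 = 4.94 ≈ 5
Molecular formula = (C4H9NO2)×5 = C20H45N5O10

C20H45N5O10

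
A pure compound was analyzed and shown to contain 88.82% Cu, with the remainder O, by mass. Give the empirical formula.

Assume 100 g: 88.82 g Cu, 11.18 g O.
n(Cu) = 88.82/63.55 = 1.398, n(O) = 11.18/16.00 = 0.6987
Divide by the smallest (0.6987 mol O): Cu 2.000, O 1.000
≈ 2:1 → Cu2O

Cu2O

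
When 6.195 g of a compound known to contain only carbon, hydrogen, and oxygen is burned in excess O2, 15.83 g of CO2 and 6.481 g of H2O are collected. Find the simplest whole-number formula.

mol C = 15.83 / 44.01 = 0.3597; mass C = 0.3597 × 12.01 = 4.320 g
mol H = 2 × (6.481 / 18.02) = 0.7193; mass H = 0.7193 × 1.008 = 0.7251 g
mass O = 6.195 − (5.045) = 1.150 g → mol O = 0.07188
Ratios (÷ 0.07188): C 5.004, H 10.007, O 1.000
≈ 5:10:1 → C5H10O

C5H10O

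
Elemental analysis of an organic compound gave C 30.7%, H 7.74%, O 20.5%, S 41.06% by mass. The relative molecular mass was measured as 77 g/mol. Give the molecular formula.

C2H6OS

Assume 100 g: 30.7 g C, 7.74 g H, 20.5 g O, 41.06 g S.
C: 30.7 g ÷ 12.01 g/mol = 2.556 mol
H: 7.74 g ÷ 1.008 g/mol = 7.679 mol
O: 20.5 g ÷ 16.00 g/mol = 1.281 mol
S: 41.06 g ÷ 32.07 g/mol = 1.28 mol
Smallest is S at 1.28 mol; normalising gives C 1.997, H 5.997, O 1.001, S 1.000
Ratio ≈ 2:6:1:1, so the empirical formula is C2H6OS
Empirical-formula mass = 78.14 g/mol
n = 77 / 78.14 = 0.99 ≈ 1
Molecular formula = empirical formula = C2H6OS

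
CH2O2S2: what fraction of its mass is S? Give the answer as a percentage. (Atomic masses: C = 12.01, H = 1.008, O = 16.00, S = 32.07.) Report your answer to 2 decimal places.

58.22%

Molar mass = 1(12.01) + 2(1.008) + 2(16.00) + 2(32.07) = 110.166 g/mol
Mass of S per mole = 2 × 32.07 = 64.140 g
% S = 64.140 / 110.166 × 100 = 58.22%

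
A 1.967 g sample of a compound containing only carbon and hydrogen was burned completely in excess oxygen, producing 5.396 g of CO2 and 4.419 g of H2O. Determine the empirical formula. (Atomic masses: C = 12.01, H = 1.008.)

CH4

mol C = 5.396 / 44.01 = 0.1226; mass C = 0.1226 × 12.01 = 1.473 g
mol H = 2 × (4.419 / 18.02) = 0.4905; mass H = 0.4905 × 1.008 = 0.4944 g
Divide by the smallest (0.1226 mol C): C 1.000, H 4.000
≈ 1:4 → CH4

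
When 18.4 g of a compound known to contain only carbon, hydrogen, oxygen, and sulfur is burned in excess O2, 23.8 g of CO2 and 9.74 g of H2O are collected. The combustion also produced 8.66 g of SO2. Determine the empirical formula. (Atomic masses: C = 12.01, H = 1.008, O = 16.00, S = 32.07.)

mol C = 23.8 / 44.01 = 0.5408; mass C = 0.5408 × 12.01 = 6.495 g
mol H = 2 × (9.74 / 18.02) = 1.081; mass H = 1.081 × 1.008 = 1.090 g
mol S = 8.66 / 64.07 = 0.1352; mass S = 4.335 g
mass O = 18.4 − (11.92) = 6.481 g → mol O = 0.4050
Divide by the smallest (0.1352 mol S): C 4.001, H 7.998, O 2.997, S 1.000
→ C4H8O3S

C4H8O3S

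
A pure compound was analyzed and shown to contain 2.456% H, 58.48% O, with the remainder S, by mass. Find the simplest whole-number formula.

Assume 100 g: 2.456 g H, 58.48 g O, 39.064 g S.
H: 2.456 g ÷ 1.008 g/mol = 2.437 mol
O: 58.48 g ÷ 16.00 g/mol = 3.655 mol
S: 39.064 g ÷ 32.07 g/mol = 1.218 mol
Ratios (÷ 1.218): H 2.000, O 3.001, S 1.000
≈ 2:3:1 → H2O3S

H2O3S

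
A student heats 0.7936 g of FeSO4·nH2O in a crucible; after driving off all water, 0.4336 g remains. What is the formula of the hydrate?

Mass of water lost = 0.7936 − 0.4336 = 0.36 g → 0.36 / 18.02 = 0.01998 mol H2O
Molar mass of FeSO4 = 151.92 g/mol → mol FeSO4 = 0.4336 / 151.92 = 0.002854
n = 0.01998 / 0.002854 = 7.00 ≈ 7 → FeSO4·7H2O

FeSO4·7H2O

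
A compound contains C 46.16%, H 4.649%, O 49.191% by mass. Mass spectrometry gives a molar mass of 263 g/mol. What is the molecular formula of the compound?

Assume 100 g: 46.16 g C, 4.649 g H, 49.191 g O.
n(C) = 46.16/12.01 = 3.843, n(H) = 4.649/1.008 = 4.612, n(O) = 49.191/16.00 = 3.074
Smallest is O at 3.074 mol; normalising gives C 1.250, H 1.500, O 1.000
×4: C 5.00, H 6.00, O 4.00 → C5H6O4
Empirical-formula mass = 130.10 g/mol
n = 263 / 130.10 = 2.02 ≈ 2
Molecular formula = (C5H6O4)×2 = C10H12O8

C10H12O8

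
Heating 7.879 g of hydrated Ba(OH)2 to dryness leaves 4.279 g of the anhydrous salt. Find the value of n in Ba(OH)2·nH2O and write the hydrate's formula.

Mass of water lost = 7.879 − 4.279 = 3.6 g → 3.6 / 18.02 = 0.1998 mol H2O
Molar mass of Ba(OH)2 = 171.35 g/mol → mol Ba(OH)2 = 4.279 / 171.35 = 0.02497
n = 0.1998 / 0.02497 = 8.00 ≈ 8 → Ba(OH)2·8H2O

Ba(OH)2·8H2O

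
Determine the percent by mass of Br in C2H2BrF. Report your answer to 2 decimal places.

Molar mass = 2(12.01) + 2(1.008) + 1(79.90) + 1(19.00) = 124.936 g/mol
Mass of Br per mole = 1 × 79.90 = 79.900 g
% Br = 79.900 / 124.936 × 100 = 63.95%

63.95%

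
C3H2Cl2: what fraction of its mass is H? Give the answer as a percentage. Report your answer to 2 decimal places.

Molar mass = 3(12.01) + 2(1.008) + 2(35.45) = 108.946 g/mol
Mass of H per mole = 2 × 1.008 = 2.016 g
% H = 2.016 / 108.946 × 100 = 1.85%

1.85%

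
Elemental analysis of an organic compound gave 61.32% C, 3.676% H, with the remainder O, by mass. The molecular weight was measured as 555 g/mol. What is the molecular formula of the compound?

Assume 100 g: 61.32 g C, 3.676 g H, 35.004 g O.
n(C) = 61.32/12.01 = 5.106, n(H) = 3.676/1.008 = 3.647, n(O) = 35.004/16.00 = 2.188
Smallest is O at 2.188 mol; normalising gives C 2.334, H 1.667, O 1.000
Scaling by 3: C 7.00, H 5.00, O 3.00 → C7H5O3
Empirical-formula mass = 137.11 g/mol
n = 555 / 137.11 = 4.05 ≈ 4
Molecular formula = (C7H5O3)×4 = C28H20O12

C28H20O12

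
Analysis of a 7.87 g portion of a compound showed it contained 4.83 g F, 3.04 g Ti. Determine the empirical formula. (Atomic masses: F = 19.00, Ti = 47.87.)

F: 4.83 g ÷ 19.00 g/mol = 0.2542 mol
Ti: 3.04 g ÷ 47.87 g/mol = 0.06351 mol
Smallest is Ti at 0.06351 mol; normalising gives F 4.003, Ti 1.000
≈ 4:1 → F4Ti

F4Ti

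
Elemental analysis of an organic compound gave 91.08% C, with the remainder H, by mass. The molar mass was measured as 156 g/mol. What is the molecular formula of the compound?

Assume 100 g: 91.08 g C, 8.92 g H.
n(C) = 91.08/12.01 = 7.584, n(H) = 8.92/1.008 = 8.849
Ratios (÷ 7.584): C 1.000, H 1.167
Scaling by 6: C 6.00, H 7.00 → C6H7
Empirical-formula mass = 79.12 g/mol
n = 156 / 79.12 = 1.97 ≈ 2
Molecular formula = (C6H7)×2 = C12H14

C12H14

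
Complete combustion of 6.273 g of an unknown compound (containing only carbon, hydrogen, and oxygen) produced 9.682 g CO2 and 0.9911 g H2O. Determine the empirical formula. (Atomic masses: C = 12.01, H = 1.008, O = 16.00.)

C2HO2

mol C = 9.682 / 44.01 = 0.2200; mass C = 0.2200 × 12.01 = 2.642 g
mol H = 2 × (0.9911 / 18.02) = 0.1100; mass H = 0.1100 × 1.008 = 0.1109 g
mass O = 6.273 − (2.753) = 3.520 g → mol O = 0.2200
Ratios (÷ 0.11): C 2.000, H 1.000, O 2.000
→ C2HO2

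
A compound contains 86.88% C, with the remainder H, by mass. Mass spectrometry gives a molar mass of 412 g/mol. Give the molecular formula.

C30H54

Assume 100 g: 86.88 g C, 13.12 g H.
Moles — C: 86.88 / 12.01 = 7.234 mol; H: 13.12 / 1.008 = 13.02 mol
Ratios (÷ 7.234): C 1.000, H 1.799
Scaling by 5: C 5.00, H 9.00 → C5H9
Empirical-formula mass = 69.12 g/mol
n = 412 / 69.12 = 5.96 ≈ 6
Molecular formula = (C5H9)×6 = C30H54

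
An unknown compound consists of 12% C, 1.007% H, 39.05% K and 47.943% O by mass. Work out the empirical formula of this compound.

CHKO3

Assume 100 g: 12 g C, 1.007 g H, 39.05 g K, 47.943 g O.
C: 12 g ÷ 12.01 g/mol = 0.9992 mol
H: 1.007 g ÷ 1.008 g/mol = 0.999 mol
K: 39.05 g ÷ 39.10 g/mol = 0.9987 mol
O: 47.943 g ÷ 16.00 g/mol = 2.996 mol
Divide by the smallest (0.9987 mol K): C 1.000, H 1.000, K 1.000, O 3.000
≈ 1:1:1:3 → CHKO3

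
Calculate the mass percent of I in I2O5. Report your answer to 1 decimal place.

Molar mass = 2(126.90) + 5(16.00) = 333.800 g/mol
Mass of I per mole = 2 × 126.90 = 253.800 g
% I = 253.800 / 333.800 × 100 = 76.0%

76.0%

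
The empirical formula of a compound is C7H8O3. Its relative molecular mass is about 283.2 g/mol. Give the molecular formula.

Empirical-formula mass = 140.13 g/mol
n = 283.2 / 140.13 = 2.02 ≈ 2
Molecular formula = (C7H8O3)2 = C14H16O6

C14H16O6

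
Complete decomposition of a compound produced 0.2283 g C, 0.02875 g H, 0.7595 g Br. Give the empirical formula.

C: 0.2283 g ÷ 12.01 g/mol = 0.01901 mol
H: 0.02875 g ÷ 1.008 g/mol = 0.02852 mol
Br: 0.7595 g ÷ 79.90 g/mol = 0.009506 mol
Ratios (÷ 0.009506): C 2.000, H 3.001, Br 1.000
→ C2H3Br

C2H3Br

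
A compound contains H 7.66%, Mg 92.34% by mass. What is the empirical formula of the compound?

H2Mg

Assume 100 g: 7.66 g H, 92.34 g Mg.
n(H) = 7.66/1.008 = 7.599, n(Mg) = 92.34/24.31 = 3.798
Smallest is Mg at 3.798 mol; normalising gives H 2.001, Mg 1.000
≈ 2:1 → H2Mg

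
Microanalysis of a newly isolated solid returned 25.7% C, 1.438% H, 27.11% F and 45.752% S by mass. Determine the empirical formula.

Assume 100 g: 25.7 g C, 1.438 g H, 27.11 g F, 45.752 g S.
C: 25.7 g ÷ 12.01 g/mol = 2.14 mol
H: 1.438 g ÷ 1.008 g/mol = 1.427 mol
F: 27.11 g ÷ 19.00 g/mol = 1.427 mol
S: 45.752 g ÷ 32.07 g/mol = 1.427 mol
Ratios (÷ 1.427): C 1.500, H 1.000, F 1.000, S 1.000
Multiply by 2: C 3.00, H 2.00, F 2.00, S 2.00 → C3H2F2S2

C3H2F2S2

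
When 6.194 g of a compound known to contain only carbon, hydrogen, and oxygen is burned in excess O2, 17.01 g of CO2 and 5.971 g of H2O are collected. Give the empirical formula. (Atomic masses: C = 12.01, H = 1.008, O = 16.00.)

C7H12O

mol C = 17.01 / 44.01 = 0.3865; mass C = 0.3865 × 12.01 = 4.642 g
mol H = 2 × (5.971 / 18.02) = 0.6627; mass H = 0.6627 × 1.008 = 0.6680 g
mass O = 6.194 − (5.310) = 0.8841 g → mol O = 0.05526
Smallest is O at 0.05526 mol; normalising gives C 6.995, H 11.994, O 1.000
Ratio ≈ 7:12:1, so the empirical formula is C7H12O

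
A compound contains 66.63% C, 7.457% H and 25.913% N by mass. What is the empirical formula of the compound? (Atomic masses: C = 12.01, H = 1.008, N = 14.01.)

Assume 100 g: 66.63 g C, 7.457 g H, 25.913 g N.
Moles — C: 66.63 / 12.01 = 5.548 mol; H: 7.457 / 1.008 = 7.398 mol; N: 25.913 / 14.01 = 1.85 mol
Ratios (÷ 1.85): C 2.999, H 4.000, N 1.000
→ C3H4N

C3H4N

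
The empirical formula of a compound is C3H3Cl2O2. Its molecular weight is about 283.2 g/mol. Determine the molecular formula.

C6H6Cl4O4

Empirical-formula mass = 141.95 g/mol
n = 283.2 / 141.95 = 2.00 ≈ 2
Molecular formula = (C3H3Cl2O2)2 = C6H6Cl4O4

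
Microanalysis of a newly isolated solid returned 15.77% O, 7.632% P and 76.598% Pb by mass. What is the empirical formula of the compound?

Assume 100 g: 15.77 g O, 7.632 g P, 76.598 g Pb.
Moles — O: 15.77 / 16.00 = 0.9856 mol; P: 7.632 / 30.97 = 0.2464 mol; Pb: 76.598 / 207.2 = 0.3697 mol
Divide by the smallest (0.2464 mol P): O 4.000, P 1.000, Pb 1.500
Multiply by 2: O 8.00, P 2.00, Pb 3.00 → O8P2Pb3

O8P2Pb3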